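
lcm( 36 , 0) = 0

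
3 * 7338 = 22014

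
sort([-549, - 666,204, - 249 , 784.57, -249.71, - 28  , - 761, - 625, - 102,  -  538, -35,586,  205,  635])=[ - 761, - 666,  -  625, - 549, - 538, -249.71, - 249, -102,-35,-28,204, 205 , 586,635, 784.57 ] 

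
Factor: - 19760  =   - 2^4*5^1*13^1*19^1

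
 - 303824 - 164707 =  - 468531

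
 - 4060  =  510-4570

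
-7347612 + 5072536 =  - 2275076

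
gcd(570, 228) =114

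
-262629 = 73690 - 336319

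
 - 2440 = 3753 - 6193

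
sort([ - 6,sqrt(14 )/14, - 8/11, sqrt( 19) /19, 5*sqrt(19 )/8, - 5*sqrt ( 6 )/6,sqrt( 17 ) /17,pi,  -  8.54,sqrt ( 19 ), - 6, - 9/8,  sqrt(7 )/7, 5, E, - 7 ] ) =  [ - 8.54 ,-7, - 6,-6, - 5*sqrt ( 6)/6, - 9/8, - 8/11, sqrt( 19)/19,  sqrt( 17)/17,sqrt(14 ) /14,  sqrt(7 )/7,  E,5 * sqrt ( 19)/8,  pi, sqrt( 19 ),5] 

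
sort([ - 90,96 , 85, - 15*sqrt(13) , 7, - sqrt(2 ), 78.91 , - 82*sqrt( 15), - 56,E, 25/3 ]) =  [ - 82 *sqrt( 15),-90,  -  56, - 15*sqrt(13),-sqrt(2), E, 7, 25/3,78.91, 85, 96] 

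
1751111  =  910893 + 840218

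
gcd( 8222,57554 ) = 8222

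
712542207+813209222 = 1525751429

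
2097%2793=2097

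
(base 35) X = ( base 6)53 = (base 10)33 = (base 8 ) 41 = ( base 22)1b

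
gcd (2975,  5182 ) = 1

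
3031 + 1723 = 4754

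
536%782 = 536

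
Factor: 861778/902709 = 2^1*3^( - 2)*19^( - 1) *107^1*4027^1*5279^( - 1)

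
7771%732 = 451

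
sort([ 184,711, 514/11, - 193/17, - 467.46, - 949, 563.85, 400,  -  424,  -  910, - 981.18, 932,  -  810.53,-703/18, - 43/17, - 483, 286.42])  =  [-981.18, -949, - 910,  -  810.53, - 483, - 467.46, - 424, -703/18 ,-193/17, - 43/17,514/11, 184, 286.42 , 400, 563.85, 711,  932]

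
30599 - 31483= - 884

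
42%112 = 42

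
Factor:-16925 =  - 5^2*677^1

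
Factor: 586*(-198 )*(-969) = 112431132 = 2^2*3^3*11^1 *17^1*19^1*293^1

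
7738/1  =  7738 = 7738.00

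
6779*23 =155917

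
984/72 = 13+2/3 =13.67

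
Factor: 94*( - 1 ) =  - 94 = - 2^1 * 47^1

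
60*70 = 4200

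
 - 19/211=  - 1 + 192/211 = - 0.09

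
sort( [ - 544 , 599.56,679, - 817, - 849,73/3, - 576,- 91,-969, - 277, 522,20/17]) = [ - 969, - 849, - 817, - 576 ,  -  544, - 277,-91, 20/17,  73/3,522,599.56 , 679]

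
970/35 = 194/7 = 27.71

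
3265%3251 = 14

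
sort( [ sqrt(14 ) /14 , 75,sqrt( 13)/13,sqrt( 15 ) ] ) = [ sqrt(14)/14, sqrt( 13 )/13, sqrt( 15), 75 ]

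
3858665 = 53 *72805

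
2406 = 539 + 1867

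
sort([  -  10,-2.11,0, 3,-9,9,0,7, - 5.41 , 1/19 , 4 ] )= [-10, - 9, - 5.41, - 2.11,0,0,1/19,3,4,7,9]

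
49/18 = 2 + 13/18=2.72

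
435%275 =160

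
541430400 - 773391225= - 231960825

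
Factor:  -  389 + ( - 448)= -3^3*31^1 = - 837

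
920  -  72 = 848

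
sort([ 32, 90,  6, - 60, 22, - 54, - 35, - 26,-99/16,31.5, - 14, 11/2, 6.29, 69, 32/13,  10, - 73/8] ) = [ - 60 , - 54, - 35,-26,- 14, - 73/8 , - 99/16,32/13, 11/2,6,  6.29, 10,22, 31.5,32, 69, 90] 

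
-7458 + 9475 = 2017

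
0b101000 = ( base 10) 40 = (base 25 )1f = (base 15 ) 2A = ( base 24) 1G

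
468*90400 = 42307200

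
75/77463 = 25/25821= 0.00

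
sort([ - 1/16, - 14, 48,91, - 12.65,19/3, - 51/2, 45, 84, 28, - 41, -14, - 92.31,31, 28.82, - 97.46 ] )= [ - 97.46,-92.31, - 41, - 51/2, - 14,- 14, - 12.65, - 1/16,19/3, 28, 28.82,  31, 45,48,84, 91 ]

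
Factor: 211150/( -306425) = -82/119 = - 2^1*7^(-1 ) * 17^( - 1)*41^1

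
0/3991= 0 =0.00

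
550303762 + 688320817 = 1238624579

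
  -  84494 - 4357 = -88851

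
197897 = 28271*7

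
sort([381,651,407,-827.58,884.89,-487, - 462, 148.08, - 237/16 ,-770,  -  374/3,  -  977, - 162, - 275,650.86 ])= [ - 977,-827.58,-770,-487,- 462,-275, - 162, - 374/3, - 237/16, 148.08,381,407,650.86,651, 884.89 ] 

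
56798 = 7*8114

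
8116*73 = 592468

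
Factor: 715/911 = 5^1*11^1*13^1 * 911^(-1 ) 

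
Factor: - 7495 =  - 5^1* 1499^1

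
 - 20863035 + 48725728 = 27862693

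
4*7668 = 30672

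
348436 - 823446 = -475010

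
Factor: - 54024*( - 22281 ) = 2^3 * 3^2 * 7^1*1061^1*2251^1 = 1203708744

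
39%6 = 3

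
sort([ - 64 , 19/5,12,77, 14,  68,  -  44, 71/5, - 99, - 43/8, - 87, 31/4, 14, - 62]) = [ - 99,-87 , - 64, - 62, - 44 , - 43/8,19/5, 31/4, 12, 14,14, 71/5, 68,77] 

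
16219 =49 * 331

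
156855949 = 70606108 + 86249841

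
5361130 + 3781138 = 9142268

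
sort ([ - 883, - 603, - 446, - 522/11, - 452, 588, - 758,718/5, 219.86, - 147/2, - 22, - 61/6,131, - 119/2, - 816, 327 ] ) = [ - 883,-816 , - 758, - 603, - 452 , - 446 , - 147/2, - 119/2, - 522/11, - 22 , - 61/6,131, 718/5 , 219.86 , 327,588] 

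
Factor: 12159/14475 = 21/25 = 3^1*5^( - 2) * 7^1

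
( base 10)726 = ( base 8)1326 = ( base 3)222220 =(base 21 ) 1dc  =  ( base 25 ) 141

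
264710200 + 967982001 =1232692201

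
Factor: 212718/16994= 3^1*11^2*29^(  -  1 ) = 363/29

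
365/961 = 365/961 =0.38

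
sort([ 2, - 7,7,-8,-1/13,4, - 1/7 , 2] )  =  [ - 8, - 7,-1/7,-1/13,2,2, 4, 7]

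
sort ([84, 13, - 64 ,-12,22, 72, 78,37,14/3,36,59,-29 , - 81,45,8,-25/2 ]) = [ - 81, - 64, - 29, - 25/2 ,-12,14/3, 8,13 , 22,36, 37,45, 59, 72,78 , 84]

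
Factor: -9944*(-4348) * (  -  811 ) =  - 35064811232 = - 2^5*11^1*113^1*811^1*1087^1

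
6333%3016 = 301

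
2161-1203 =958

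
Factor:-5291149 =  - 53^1*99833^1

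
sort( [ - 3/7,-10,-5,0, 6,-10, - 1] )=[-10,-10, - 5,-1, - 3/7,0, 6 ] 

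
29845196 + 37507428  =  67352624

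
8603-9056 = -453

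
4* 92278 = 369112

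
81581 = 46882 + 34699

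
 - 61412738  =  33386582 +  -94799320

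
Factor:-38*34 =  - 1292 = - 2^2 *17^1*19^1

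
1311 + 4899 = 6210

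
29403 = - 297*(- 99) 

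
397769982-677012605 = -279242623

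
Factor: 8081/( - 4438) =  - 2^ (- 1)*7^ ( - 1)*317^( - 1)*8081^1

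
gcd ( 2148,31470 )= 6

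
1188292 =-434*( - 2738)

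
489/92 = 489/92 = 5.32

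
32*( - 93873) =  - 3003936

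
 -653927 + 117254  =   - 536673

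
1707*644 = 1099308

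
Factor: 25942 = 2^1* 7^1*17^1 * 109^1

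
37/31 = 1 + 6/31=1.19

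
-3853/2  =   - 1927  +  1/2 = -  1926.50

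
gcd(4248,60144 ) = 24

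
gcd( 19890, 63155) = 85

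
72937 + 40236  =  113173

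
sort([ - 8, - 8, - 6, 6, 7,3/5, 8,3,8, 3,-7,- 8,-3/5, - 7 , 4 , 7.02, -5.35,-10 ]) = [ - 10, - 8,-8,  -  8,  -  7, -7,  -  6,-5.35, - 3/5, 3/5, 3, 3, 4, 6 , 7, 7.02,  8, 8 ] 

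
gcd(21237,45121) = 1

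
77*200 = 15400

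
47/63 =47/63 = 0.75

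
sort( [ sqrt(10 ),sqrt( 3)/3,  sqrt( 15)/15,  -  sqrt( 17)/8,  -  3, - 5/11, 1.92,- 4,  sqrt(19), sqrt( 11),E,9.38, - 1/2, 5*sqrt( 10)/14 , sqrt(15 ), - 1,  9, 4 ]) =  [ - 4,  -  3, - 1,- sqrt ( 17 ) /8, - 1/2, - 5/11,  sqrt( 15 )/15, sqrt( 3)/3,  5 * sqrt (10) /14,1.92, E, sqrt( 10),sqrt( 11),sqrt( 15), 4,sqrt( 19), 9, 9.38 ] 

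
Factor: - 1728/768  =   - 9/4  =  -2^( - 2)*3^2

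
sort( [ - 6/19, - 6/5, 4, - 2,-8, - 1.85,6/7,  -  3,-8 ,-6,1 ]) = [ - 8,-8,  -  6, - 3,-2,-1.85, - 6/5, - 6/19,6/7,1,4]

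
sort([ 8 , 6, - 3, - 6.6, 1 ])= [ - 6.6 ,-3, 1, 6, 8]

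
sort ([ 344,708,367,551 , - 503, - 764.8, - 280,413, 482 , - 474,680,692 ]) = [ - 764.8, - 503, - 474, - 280,  344, 367,413, 482, 551, 680,  692,708] 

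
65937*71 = 4681527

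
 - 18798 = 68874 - 87672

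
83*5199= 431517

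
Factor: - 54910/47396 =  - 2^( - 1)*5^1 * 19^1*41^( - 1 ) = - 95/82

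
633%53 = 50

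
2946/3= 982  =  982.00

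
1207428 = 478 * 2526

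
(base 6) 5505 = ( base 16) 4F1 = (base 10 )1265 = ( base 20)335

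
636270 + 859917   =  1496187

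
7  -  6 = 1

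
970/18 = 485/9 = 53.89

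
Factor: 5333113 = 5333113^1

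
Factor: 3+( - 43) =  - 2^3 * 5^1  =  -  40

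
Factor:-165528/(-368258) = 396/881 = 2^2*3^2*11^1*881^( - 1)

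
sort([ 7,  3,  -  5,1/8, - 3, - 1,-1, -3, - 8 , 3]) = [ - 8, - 5, - 3, - 3, -1, - 1, 1/8, 3 , 3,7] 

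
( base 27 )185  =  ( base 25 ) 1d0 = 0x3b6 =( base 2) 1110110110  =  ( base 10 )950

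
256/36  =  7 + 1/9=7.11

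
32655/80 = 408 + 3/16 = 408.19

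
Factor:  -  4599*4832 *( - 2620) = 58222604160=2^7*3^2 * 5^1*7^1*73^1 * 131^1 * 151^1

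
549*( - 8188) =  - 4495212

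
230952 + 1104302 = 1335254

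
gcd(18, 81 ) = 9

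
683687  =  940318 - 256631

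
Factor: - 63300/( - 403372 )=15825/100843=3^1*5^2*31^( - 1)*211^1*3253^( - 1 )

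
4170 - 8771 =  - 4601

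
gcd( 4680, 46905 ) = 15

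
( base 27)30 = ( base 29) 2N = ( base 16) 51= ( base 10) 81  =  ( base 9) 100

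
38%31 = 7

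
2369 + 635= 3004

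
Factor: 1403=23^1*61^1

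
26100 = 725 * 36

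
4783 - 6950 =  - 2167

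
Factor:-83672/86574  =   - 41836/43287 = -  2^2 * 3^ ( - 1)* 47^( - 1)*307^ ( - 1 ) * 10459^1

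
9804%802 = 180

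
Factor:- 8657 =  - 11^1*787^1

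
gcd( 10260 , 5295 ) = 15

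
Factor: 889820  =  2^2*5^1  *  44491^1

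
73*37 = 2701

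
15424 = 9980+5444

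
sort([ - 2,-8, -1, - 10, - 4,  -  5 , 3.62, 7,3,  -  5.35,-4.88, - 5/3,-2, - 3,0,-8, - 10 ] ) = [  -  10,  -  10, - 8, - 8, - 5.35, - 5, - 4.88 ,-4, -3, - 2,-2,-5/3, - 1,0, 3,3.62,7]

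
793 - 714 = 79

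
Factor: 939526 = 2^1*7^2*9587^1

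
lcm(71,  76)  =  5396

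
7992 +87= 8079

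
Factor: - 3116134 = - 2^1*7^1*17^1 *13093^1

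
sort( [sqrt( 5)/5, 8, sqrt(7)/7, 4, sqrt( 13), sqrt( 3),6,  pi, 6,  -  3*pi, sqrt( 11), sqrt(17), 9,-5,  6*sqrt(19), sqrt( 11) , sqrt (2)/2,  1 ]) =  [ - 3*pi, - 5, sqrt( 7 ) /7,  sqrt( 5)/5, sqrt(2)/2 , 1, sqrt ( 3), pi, sqrt( 11),sqrt( 11), sqrt( 13), 4, sqrt( 17), 6, 6,8, 9 , 6 * sqrt (19 )]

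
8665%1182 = 391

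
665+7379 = 8044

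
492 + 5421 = 5913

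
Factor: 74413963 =13^1*5724151^1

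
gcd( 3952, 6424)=8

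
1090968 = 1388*786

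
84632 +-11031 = 73601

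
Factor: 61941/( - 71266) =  -2^ (-1)*3^1*11^1*13^( - 1)*1877^1*2741^( - 1)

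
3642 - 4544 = -902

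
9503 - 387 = 9116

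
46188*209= 9653292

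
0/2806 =0 = 0.00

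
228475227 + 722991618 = 951466845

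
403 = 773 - 370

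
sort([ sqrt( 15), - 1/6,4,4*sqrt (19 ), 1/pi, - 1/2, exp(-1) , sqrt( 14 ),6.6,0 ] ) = [ - 1/2, - 1/6,0 , 1/pi,exp( - 1), sqrt( 14 ),sqrt( 15),4,  6.6,4*sqrt( 19)]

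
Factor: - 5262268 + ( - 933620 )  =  - 2^4 * 3^2*17^1*2531^1= -6195888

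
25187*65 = 1637155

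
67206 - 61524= 5682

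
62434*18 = 1123812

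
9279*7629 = 70789491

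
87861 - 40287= 47574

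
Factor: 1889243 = 23^1*82141^1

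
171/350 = 171/350 =0.49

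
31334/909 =31334/909 =34.47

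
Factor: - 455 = - 5^1*7^1 * 13^1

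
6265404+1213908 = 7479312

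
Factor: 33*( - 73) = -3^1*11^1*73^1  =  - 2409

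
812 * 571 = 463652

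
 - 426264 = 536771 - 963035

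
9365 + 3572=12937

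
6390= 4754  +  1636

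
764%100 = 64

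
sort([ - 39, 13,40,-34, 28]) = [ - 39 , - 34, 13,28, 40 ]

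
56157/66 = 850  +  19/22 = 850.86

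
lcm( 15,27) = 135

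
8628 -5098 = 3530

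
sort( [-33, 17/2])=[-33,17/2]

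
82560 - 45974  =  36586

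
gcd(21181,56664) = 1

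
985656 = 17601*56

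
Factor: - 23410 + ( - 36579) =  - 239^1  *  251^1 = -59989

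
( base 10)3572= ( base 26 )57A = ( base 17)C62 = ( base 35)2W2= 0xdf4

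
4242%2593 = 1649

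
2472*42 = 103824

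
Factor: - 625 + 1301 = 676 = 2^2*13^2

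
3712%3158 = 554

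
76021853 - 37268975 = 38752878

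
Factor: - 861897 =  - 3^1*19^1*15121^1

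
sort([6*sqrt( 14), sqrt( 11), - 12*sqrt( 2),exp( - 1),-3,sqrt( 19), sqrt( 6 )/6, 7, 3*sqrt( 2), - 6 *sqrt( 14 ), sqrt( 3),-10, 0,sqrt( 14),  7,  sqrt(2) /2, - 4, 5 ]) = [  -  6*sqrt( 14), - 12*sqrt(2), - 10, - 4, - 3, 0,exp(-1), sqrt( 6 ) /6,sqrt( 2)/2, sqrt( 3),sqrt (11), sqrt( 14 ), 3*sqrt( 2), sqrt (19), 5, 7, 7, 6*sqrt( 14 )]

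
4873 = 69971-65098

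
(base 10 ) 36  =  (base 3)1100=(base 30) 16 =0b100100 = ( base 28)18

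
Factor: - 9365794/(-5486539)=2^1*29^( -1)*41^1*277^(  -  1 )*683^( - 1 )*114217^1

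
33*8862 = 292446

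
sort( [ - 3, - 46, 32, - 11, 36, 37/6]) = [-46, - 11, - 3,37/6,32,36]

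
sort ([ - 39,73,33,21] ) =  [  -  39,  21, 33, 73]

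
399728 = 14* 28552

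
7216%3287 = 642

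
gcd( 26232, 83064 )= 24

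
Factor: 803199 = 3^1*17^1*15749^1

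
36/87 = 12/29 = 0.41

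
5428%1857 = 1714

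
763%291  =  181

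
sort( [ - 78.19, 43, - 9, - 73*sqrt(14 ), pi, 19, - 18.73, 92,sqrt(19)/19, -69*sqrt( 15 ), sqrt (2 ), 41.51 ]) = [ - 73*sqrt(14 ), - 69*sqrt(15), - 78.19, - 18.73, - 9 , sqrt( 19)/19,sqrt( 2 ),pi,19,41.51,43,92 ] 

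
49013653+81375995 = 130389648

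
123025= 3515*35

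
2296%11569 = 2296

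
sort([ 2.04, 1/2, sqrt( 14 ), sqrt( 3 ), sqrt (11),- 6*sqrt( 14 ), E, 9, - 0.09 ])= [ - 6*sqrt(14), - 0.09, 1/2,sqrt (3), 2.04,E, sqrt (11),  sqrt( 14 ),9 ]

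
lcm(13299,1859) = 172887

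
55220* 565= 31199300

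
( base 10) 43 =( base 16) 2B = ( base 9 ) 47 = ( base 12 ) 37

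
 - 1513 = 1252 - 2765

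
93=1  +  92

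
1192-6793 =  - 5601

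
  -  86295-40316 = -126611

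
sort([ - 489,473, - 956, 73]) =[ - 956, - 489, 73, 473 ] 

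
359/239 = 1+120/239 = 1.50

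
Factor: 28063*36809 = 1032970967 =7^1* 19^1 * 211^1*36809^1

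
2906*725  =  2106850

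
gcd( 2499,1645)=7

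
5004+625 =5629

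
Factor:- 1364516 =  - 2^2*73^1*4673^1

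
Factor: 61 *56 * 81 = 276696 = 2^3 * 3^4*7^1*61^1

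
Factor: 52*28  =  1456 = 2^4*7^1*13^1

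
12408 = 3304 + 9104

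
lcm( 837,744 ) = 6696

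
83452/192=434 + 31/48 = 434.65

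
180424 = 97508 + 82916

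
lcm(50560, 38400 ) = 3033600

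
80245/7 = 80245/7=11463.57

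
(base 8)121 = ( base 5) 311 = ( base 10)81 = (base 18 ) 49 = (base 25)36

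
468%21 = 6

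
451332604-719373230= - 268040626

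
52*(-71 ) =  - 3692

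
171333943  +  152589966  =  323923909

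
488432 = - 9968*( - 49)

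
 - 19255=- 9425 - 9830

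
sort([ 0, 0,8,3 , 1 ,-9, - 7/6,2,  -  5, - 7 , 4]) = [-9, - 7, - 5, - 7/6,  0 , 0, 1, 2,3 , 4 , 8]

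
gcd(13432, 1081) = 23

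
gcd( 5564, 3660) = 4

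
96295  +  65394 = 161689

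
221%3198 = 221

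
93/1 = 93=93.00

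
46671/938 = 49 + 709/938 = 49.76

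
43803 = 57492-13689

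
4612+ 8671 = 13283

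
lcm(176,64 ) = 704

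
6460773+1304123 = 7764896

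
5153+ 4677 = 9830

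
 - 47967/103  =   - 466+31/103 = - 465.70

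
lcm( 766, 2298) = 2298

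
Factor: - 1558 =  - 2^1*19^1*41^1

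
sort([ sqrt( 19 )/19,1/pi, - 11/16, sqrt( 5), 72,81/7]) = [-11/16,  sqrt ( 19 )/19,1/pi,sqrt( 5), 81/7,72 ]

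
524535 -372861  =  151674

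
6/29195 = 6/29195 = 0.00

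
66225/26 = 66225/26= 2547.12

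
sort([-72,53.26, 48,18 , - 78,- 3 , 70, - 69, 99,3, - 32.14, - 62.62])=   [-78 , - 72, - 69, - 62.62, - 32.14  ,- 3,3, 18,48,53.26 , 70,99]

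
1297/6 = 1297/6 = 216.17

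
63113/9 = 7012+5/9 = 7012.56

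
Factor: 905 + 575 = 1480 = 2^3 * 5^1 * 37^1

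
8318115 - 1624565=6693550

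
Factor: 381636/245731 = 2^2*3^2  *  71^( - 1) * 3461^ ( - 1 )  *10601^1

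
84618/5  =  16923 + 3/5=16923.60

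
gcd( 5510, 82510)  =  10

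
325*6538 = 2124850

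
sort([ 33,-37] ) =[ - 37,33] 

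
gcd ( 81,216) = 27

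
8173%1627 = 38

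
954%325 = 304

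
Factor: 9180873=3^2*13^1*131^1 *599^1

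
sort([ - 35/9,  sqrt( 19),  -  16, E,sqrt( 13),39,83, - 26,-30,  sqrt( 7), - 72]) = [  -  72, - 30,  -  26,  -  16, -35/9,sqrt( 7), E,sqrt(13 ), sqrt( 19 ),39,  83]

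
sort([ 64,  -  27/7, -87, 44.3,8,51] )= [ - 87 , - 27/7, 8, 44.3, 51, 64]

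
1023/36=28+5/12  =  28.42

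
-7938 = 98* (-81 )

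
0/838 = 0 = 0.00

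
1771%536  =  163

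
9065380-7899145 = 1166235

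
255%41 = 9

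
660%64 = 20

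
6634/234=3317/117 = 28.35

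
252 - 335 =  - 83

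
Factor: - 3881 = - 3881^1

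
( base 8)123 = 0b1010011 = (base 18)4B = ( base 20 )43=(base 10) 83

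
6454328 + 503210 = 6957538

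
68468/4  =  17117 = 17117.00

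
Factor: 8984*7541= 2^3*1123^1*7541^1 = 67748344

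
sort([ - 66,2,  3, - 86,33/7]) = [ - 86, - 66,2,3,33/7]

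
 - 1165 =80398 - 81563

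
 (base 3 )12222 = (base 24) 6h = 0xA1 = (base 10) 161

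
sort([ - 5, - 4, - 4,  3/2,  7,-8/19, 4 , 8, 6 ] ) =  [-5, - 4,-4,- 8/19, 3/2,4,6,7,  8]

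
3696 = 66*56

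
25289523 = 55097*459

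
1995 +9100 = 11095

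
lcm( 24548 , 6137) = 24548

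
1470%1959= 1470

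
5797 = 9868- 4071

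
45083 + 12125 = 57208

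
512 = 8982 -8470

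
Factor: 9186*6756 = 2^3*3^2*563^1*1531^1= 62060616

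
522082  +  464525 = 986607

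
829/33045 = 829/33045  =  0.03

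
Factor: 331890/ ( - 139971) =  - 230/97 = - 2^1*5^1*23^1*97^ ( - 1 ) 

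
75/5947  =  75/5947 = 0.01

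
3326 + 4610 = 7936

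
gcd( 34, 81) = 1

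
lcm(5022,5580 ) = 50220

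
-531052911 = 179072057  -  710124968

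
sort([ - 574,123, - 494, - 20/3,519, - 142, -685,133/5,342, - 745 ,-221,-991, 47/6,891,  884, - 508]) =[ - 991,  -  745, - 685,-574, - 508, - 494, - 221 , - 142, - 20/3, 47/6, 133/5, 123,  342 , 519, 884, 891]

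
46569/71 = 46569/71 = 655.90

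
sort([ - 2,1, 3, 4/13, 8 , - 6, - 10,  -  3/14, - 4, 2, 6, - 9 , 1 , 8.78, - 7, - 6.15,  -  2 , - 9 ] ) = [-10, - 9, - 9, - 7, - 6.15, - 6, - 4, - 2, - 2,  -  3/14, 4/13,  1,1, 2 , 3,6, 8, 8.78] 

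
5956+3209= 9165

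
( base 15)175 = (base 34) 9T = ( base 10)335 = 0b101001111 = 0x14F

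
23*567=13041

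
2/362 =1/181 = 0.01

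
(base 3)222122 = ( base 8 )1317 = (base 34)L5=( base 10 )719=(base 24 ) 15n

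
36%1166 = 36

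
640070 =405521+234549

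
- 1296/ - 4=324  +  0/1= 324.00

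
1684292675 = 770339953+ 913952722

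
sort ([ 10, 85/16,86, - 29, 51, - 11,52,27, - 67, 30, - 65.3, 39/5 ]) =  [-67, - 65.3, - 29, - 11,85/16, 39/5,10, 27, 30, 51, 52, 86]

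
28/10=14/5=2.80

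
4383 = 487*9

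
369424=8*46178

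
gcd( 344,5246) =86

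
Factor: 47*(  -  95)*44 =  - 196460=-2^2* 5^1*11^1 * 19^1*47^1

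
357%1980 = 357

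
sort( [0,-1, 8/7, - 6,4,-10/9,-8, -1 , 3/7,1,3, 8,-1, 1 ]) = [-8, - 6, - 10/9, - 1, - 1,-1,0,3/7,1 , 1 , 8/7,3,4,  8]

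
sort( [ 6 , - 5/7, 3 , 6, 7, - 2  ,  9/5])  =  [ - 2, - 5/7, 9/5, 3,6, 6, 7]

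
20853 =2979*7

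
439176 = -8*(  -  54897 ) 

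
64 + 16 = 80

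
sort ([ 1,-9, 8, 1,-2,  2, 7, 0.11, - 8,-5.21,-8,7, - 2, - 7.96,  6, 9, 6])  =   [ - 9, - 8, - 8, - 7.96, - 5.21, - 2, - 2 , 0.11,1,  1, 2, 6, 6,7,7,  8,  9]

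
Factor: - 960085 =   -  5^1 * 7^1*27431^1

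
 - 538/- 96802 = 269/48401 = 0.01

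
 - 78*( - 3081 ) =240318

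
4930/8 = 616 + 1/4 = 616.25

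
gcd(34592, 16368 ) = 16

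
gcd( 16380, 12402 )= 234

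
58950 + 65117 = 124067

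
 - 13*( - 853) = 11089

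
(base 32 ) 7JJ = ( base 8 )17163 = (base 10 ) 7795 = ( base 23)egl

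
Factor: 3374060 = 2^2 * 5^1*73^1*2311^1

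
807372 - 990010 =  - 182638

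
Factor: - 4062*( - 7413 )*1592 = 2^4  *3^2*7^1 *199^1*353^1*677^1 = 47937676752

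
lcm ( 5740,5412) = 189420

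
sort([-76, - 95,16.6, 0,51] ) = [ - 95, - 76, 0,16.6 , 51]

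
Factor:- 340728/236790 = -56788/39465 = - 2^2*3^( - 2 )*5^( -1)*877^(-1 )*14197^1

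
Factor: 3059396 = 2^2*764849^1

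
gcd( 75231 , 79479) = 9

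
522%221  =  80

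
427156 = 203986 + 223170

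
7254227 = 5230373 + 2023854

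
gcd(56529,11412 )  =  9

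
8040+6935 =14975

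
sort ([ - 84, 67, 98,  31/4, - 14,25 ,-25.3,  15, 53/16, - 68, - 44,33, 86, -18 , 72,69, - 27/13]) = [ - 84, - 68,-44, - 25.3,-18, -14, - 27/13,53/16, 31/4,15, 25,33, 67,69,72, 86,98 ] 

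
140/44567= 140/44567 = 0.00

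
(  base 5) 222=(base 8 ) 76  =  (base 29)24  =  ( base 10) 62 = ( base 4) 332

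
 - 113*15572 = - 1759636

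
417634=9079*46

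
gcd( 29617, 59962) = 7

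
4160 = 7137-2977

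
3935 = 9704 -5769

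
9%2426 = 9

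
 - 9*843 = -7587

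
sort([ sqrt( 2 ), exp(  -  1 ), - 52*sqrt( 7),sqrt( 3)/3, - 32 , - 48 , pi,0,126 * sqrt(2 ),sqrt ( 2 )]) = [ - 52*sqrt(7 ), - 48, - 32, 0,exp( - 1 ),sqrt (3)/3,sqrt( 2), sqrt(  2),pi, 126*sqrt( 2) ]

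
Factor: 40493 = 40493^1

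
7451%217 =73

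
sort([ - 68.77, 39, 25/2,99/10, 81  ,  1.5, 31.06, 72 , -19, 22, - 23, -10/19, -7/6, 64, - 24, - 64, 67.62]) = [-68.77 , -64,-24, -23, - 19 , - 7/6, - 10/19, 1.5,99/10, 25/2, 22 , 31.06,39 , 64, 67.62,  72, 81]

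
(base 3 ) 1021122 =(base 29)137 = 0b1110100111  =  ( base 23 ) 1hf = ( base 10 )935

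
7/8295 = 1/1185 = 0.00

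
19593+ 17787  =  37380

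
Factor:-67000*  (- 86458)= 2^4*5^3*67^1*139^1*311^1=5792686000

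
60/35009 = 60/35009 = 0.00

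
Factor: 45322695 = 3^2*5^1*11^1*19^1*61^1*79^1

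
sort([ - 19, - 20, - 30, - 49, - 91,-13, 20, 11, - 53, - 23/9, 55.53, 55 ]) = [  -  91, - 53, - 49,  -  30, - 20,-19, - 13, - 23/9,11,20,55,55.53 ] 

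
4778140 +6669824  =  11447964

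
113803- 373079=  - 259276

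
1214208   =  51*23808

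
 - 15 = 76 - 91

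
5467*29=158543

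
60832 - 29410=31422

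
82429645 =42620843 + 39808802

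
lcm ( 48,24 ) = 48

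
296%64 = 40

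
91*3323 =302393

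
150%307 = 150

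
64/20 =16/5 = 3.20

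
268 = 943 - 675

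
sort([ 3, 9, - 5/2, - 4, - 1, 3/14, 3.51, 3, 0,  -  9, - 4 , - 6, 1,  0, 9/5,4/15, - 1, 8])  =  [ - 9, - 6 , - 4, - 4, - 5/2,- 1,-1, 0, 0, 3/14, 4/15,1,  9/5, 3, 3,3.51, 8, 9]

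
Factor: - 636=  - 2^2*3^1 * 53^1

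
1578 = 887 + 691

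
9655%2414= 2413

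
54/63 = 6/7 =0.86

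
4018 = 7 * 574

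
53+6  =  59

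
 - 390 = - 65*6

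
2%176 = 2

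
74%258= 74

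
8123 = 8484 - 361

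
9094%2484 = 1642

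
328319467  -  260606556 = 67712911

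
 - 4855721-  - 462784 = -4392937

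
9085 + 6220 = 15305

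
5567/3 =1855 + 2/3 = 1855.67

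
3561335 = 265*13439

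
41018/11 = 3728 + 10/11 = 3728.91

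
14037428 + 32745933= 46783361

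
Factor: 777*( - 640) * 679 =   -  337653120 =- 2^7*3^1*5^1*7^2 * 37^1*97^1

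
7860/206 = 38 + 16/103 = 38.16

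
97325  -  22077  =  75248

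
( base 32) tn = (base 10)951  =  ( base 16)3B7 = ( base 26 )1af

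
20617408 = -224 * ( -92042)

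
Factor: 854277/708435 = 284759/236145 = 3^( - 1)*5^( - 1 )*7^(-1)*13^(  -  1)*173^( - 1)*284759^1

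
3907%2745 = 1162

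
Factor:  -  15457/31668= - 41/84 = -2^( - 2) * 3^( - 1 )*7^ ( - 1)*41^1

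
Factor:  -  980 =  - 2^2*5^1*7^2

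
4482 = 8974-4492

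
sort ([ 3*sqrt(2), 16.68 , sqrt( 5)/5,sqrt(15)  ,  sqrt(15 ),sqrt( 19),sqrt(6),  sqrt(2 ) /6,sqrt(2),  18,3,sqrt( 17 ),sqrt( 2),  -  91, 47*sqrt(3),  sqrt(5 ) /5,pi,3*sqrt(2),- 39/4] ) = [- 91, - 39/4, sqrt(2)/6 , sqrt( 5) /5, sqrt( 5)/5,sqrt (2 ) , sqrt (2),sqrt (6),  3,pi, sqrt( 15 ), sqrt(15) , sqrt(17),3*sqrt(  2 ),3*sqrt( 2),sqrt( 19), 16.68, 18,47*sqrt( 3 ) ]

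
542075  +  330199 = 872274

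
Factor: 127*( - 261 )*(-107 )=3^2*29^1*107^1*127^1 = 3546729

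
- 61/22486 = - 61/22486 = - 0.00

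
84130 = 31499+52631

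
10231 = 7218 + 3013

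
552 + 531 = 1083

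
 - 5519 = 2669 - 8188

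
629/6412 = 629/6412 = 0.10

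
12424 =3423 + 9001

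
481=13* 37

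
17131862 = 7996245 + 9135617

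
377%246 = 131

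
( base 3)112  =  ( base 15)e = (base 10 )14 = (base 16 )E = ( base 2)1110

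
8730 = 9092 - 362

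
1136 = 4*284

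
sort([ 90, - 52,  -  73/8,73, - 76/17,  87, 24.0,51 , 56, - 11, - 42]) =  [ - 52, - 42 ,- 11, - 73/8,-76/17, 24.0,51, 56,  73, 87, 90] 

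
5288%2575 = 138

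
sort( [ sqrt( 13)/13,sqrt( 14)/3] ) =[sqrt( 13)/13,  sqrt(14)/3]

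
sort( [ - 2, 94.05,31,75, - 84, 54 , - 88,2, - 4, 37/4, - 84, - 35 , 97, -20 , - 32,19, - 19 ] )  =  [ - 88 , - 84, - 84, - 35, - 32, - 20 , - 19, - 4, - 2,2, 37/4, 19,31, 54,75, 94.05, 97 ] 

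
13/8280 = 13/8280=0.00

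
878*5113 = 4489214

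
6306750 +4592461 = 10899211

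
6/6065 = 6/6065  =  0.00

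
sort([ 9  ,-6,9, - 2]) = [  -  6,-2, 9, 9]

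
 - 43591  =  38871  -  82462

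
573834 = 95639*6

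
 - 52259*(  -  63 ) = 3292317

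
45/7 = 45/7 = 6.43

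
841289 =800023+41266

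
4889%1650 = 1589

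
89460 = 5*17892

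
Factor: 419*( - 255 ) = - 106845  =  - 3^1*5^1*17^1 * 419^1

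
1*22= 22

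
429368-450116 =-20748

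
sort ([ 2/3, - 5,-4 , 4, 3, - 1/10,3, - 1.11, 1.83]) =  [ - 5,-4, - 1.11, - 1/10,2/3, 1.83,3,3, 4 ] 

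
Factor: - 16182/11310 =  - 93/65=-3^1 * 5^( - 1) * 13^( - 1 ) * 31^1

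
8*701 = 5608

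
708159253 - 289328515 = 418830738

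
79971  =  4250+75721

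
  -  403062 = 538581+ -941643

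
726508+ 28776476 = 29502984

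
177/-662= -177/662 = -0.27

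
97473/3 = 32491= 32491.00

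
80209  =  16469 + 63740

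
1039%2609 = 1039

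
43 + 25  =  68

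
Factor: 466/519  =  2^1*3^(  -  1 )*173^(-1)*233^1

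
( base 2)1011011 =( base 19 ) 4F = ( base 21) 47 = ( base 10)91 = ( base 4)1123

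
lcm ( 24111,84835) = 2290545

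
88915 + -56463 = 32452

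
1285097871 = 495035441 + 790062430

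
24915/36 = 692+1/12 = 692.08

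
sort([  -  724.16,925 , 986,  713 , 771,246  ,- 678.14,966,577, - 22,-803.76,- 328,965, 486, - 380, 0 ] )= [  -  803.76,-724.16, - 678.14, - 380, - 328,-22, 0, 246  ,  486, 577,713,771 , 925,  965, 966,986 ]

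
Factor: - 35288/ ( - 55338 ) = 44/69 = 2^2*3^( -1)*11^1*23^(-1) 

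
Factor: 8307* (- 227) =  - 1885689 = - 3^2*13^1*71^1*227^1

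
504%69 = 21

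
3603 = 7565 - 3962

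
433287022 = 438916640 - 5629618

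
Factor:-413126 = -2^1*7^1*23^1*1283^1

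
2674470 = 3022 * 885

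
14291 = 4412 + 9879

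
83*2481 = 205923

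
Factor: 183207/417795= 353/805 = 5^( - 1)*7^ ( -1 )*23^(-1)*353^1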